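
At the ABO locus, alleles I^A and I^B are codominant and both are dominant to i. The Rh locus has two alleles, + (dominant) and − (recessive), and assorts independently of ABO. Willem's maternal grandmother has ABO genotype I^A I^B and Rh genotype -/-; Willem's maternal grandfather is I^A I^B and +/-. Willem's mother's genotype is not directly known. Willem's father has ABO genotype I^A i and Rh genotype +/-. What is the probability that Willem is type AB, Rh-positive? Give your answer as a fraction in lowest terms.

Willem's mother's ABO genotype from I^A I^B × I^A I^B: 1/4 I^A I^A, 1/2 I^A I^B, 1/4 I^B I^B.
Crossing each possibility with the father I^A i and summing P(type AB): 1/4·0 + 1/2·1/4 + 1/4·1/2 = 1/4.
Similarly for Rh via the mother's Rh distribution: P(Rh+) = 5/8.
Independent loci: 1/4 × 5/8 = 5/32.

5/32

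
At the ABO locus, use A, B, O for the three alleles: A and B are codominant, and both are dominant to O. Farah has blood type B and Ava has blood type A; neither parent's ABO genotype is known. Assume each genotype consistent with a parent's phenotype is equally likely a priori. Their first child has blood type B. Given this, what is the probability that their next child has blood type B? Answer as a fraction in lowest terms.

5/12

Possible genotypes: Farah ∈ {BB, BO}; Ava ∈ {AA, AO}.
Weight each parental genotype pair by prior × P(type-B child):
  BB × AO: posterior weight 2/3; P(next child type B) = 1/2.
  BO × AO: posterior weight 1/3; P(next child type B) = 1/4.
Weighted sum = 5/12.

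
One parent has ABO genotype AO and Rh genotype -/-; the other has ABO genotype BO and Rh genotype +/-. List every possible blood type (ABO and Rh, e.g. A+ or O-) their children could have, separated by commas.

Gametes from AO × BO give offspring ABO genotypes AB, AO, BO, OO, i.e. phenotypes O, A, B, AB.
Rh cross -/- × +/- → phenotypes Rh+, Rh-.
Combining independently: O+, O-, A+, A-, B+, B-, AB+, AB-.

O+, O-, A+, A-, B+, B-, AB+, AB-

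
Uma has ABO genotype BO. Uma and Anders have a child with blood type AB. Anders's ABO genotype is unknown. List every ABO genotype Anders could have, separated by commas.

For each candidate genotype of Anders, check whether crossing it with BO can produce every observed child phenotype.
  AA → possible child types {A, AB} ✓
  AB → possible child types {A, B, AB} ✓
  AO → possible child types {O, A, B, AB} ✓
  BB → possible child types {B} ✗
  BO → possible child types {O, B} ✗
  OO → possible child types {O, B} ✗

AA, AB, AO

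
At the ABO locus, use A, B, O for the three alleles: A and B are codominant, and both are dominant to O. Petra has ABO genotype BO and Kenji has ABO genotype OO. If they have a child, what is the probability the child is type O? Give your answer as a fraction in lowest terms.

1/2

ABO cross BO × OO → offspring phenotypes: 1/2 O, 1/2 B.
So P(type O) = 1/2.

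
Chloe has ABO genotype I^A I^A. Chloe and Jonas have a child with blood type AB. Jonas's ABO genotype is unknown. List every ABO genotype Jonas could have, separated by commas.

I^A I^B, I^B I^B, I^B i

For each candidate genotype of Jonas, check whether crossing it with I^A I^A can produce every observed child phenotype.
  I^A I^A → possible child types {A} ✗
  I^A I^B → possible child types {A, AB} ✓
  I^A i → possible child types {A} ✗
  I^B I^B → possible child types {AB} ✓
  I^B i → possible child types {A, AB} ✓
  i i → possible child types {A} ✗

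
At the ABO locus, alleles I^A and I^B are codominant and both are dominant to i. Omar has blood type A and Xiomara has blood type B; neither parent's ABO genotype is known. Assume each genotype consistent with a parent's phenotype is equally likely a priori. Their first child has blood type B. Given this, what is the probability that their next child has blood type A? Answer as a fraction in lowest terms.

Possible genotypes: Omar ∈ {I^A I^A, I^A i}; Xiomara ∈ {I^B I^B, I^B i}.
Weight each parental genotype pair by prior × P(type-B child):
  I^A i × I^B I^B: posterior weight 2/3; P(next child type A) = 0.
  I^A i × I^B i: posterior weight 1/3; P(next child type A) = 1/4.
Weighted sum = 1/12.

1/12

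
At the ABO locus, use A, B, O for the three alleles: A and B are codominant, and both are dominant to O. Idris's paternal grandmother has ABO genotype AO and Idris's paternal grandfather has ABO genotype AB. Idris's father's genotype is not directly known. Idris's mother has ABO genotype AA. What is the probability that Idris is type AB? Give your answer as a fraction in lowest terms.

Idris's father's ABO genotype from AO × AB: 1/4 AA, 1/4 AB, 1/4 AO, 1/4 BO.
Crossing each possibility with the mother AA and summing P(type AB): 1/4·0 + 1/4·1/2 + 1/4·0 + 1/4·1/2 = 1/4.

1/4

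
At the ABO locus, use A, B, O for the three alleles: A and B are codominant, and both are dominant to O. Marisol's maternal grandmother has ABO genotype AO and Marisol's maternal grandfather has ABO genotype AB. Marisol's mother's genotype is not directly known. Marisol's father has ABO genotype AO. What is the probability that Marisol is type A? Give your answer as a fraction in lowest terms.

Marisol's mother's ABO genotype from AO × AB: 1/4 AA, 1/4 AB, 1/4 AO, 1/4 BO.
Crossing each possibility with the father AO and summing P(type A): 1/4·1 + 1/4·1/2 + 1/4·3/4 + 1/4·1/4 = 5/8.

5/8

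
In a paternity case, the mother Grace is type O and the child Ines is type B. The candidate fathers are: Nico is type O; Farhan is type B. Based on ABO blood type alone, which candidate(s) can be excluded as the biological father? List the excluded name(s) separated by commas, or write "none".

Nico

A candidate is excluded only if no genotype consistent with his phenotype could produce a type B child with a type O mother.
Nico (type O): no genotype consistent with that phenotype can produce a type-B child with a type-O mother.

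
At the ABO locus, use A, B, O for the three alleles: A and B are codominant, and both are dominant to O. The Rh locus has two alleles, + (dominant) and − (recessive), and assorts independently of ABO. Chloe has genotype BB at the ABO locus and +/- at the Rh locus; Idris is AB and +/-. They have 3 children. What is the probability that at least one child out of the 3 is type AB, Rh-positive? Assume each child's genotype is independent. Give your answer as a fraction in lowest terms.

ABO cross BB × AB → 1/2 B, 1/2 AB.
Rh cross +/- × +/- → 3/4 Rh+, 1/4 Rh-; so P(type AB, Rh-positive) = 1/2 × 3/4 = 3/8 per child.
P(none) = (5/8)^3 = 125/512; P(at least one) = 1 − 125/512 = 387/512.

387/512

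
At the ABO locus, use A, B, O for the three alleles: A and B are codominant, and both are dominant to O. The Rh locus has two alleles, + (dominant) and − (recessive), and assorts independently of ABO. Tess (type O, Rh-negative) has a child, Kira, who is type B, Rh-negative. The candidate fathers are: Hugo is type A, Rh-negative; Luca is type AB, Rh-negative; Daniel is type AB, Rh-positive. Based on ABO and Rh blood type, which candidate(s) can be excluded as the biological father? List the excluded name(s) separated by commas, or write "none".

Hugo

A candidate is excluded only if no genotype consistent with his phenotype could produce a type B, Rh-negative child with a type O, Rh-negative mother.
Hugo (type A, Rh-): no genotype consistent with that phenotype can produce a type-B Rh- child with a type-O mother.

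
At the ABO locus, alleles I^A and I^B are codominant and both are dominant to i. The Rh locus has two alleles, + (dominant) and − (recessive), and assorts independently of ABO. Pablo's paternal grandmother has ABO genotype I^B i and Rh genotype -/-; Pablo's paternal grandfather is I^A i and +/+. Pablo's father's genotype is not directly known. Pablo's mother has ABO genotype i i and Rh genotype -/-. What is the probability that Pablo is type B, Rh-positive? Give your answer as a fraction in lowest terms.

Pablo's father's ABO genotype from I^B i × I^A i: 1/4 I^A I^B, 1/4 I^A i, 1/4 I^B i, 1/4 i i.
Crossing each possibility with the mother i i and summing P(type B): 1/4·1/2 + 1/4·0 + 1/4·1/2 + 1/4·0 = 1/4.
Similarly for Rh via the father's Rh distribution: P(Rh+) = 1/2.
Independent loci: 1/4 × 1/2 = 1/8.

1/8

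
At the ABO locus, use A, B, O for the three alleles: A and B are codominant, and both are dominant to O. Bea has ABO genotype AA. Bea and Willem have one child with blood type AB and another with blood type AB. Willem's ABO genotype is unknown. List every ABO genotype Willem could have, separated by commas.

AB, BB, BO

For each candidate genotype of Willem, check whether crossing it with AA can produce every observed child phenotype.
  AA → possible child types {A} ✗
  AB → possible child types {A, AB} ✓
  AO → possible child types {A} ✗
  BB → possible child types {AB} ✓
  BO → possible child types {A, AB} ✓
  OO → possible child types {A} ✗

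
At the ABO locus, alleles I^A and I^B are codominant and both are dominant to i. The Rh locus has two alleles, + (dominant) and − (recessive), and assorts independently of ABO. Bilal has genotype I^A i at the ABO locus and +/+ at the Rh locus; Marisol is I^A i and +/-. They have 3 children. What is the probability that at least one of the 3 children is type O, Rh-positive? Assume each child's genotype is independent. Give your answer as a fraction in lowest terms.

37/64

ABO cross I^A i × I^A i → 1/4 O, 3/4 A.
Rh cross +/+ × +/- → 1 Rh+; so P(type O, Rh-positive) = 1/4 × 1 = 1/4 per child.
P(none) = (3/4)^3 = 27/64; P(at least one) = 1 − 27/64 = 37/64.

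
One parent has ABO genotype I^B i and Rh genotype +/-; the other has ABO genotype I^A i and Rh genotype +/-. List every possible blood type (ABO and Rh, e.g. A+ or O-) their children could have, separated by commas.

Gametes from I^B i × I^A i give offspring ABO genotypes I^A I^B, I^A i, I^B i, i i, i.e. phenotypes O, A, B, AB.
Rh cross +/- × +/- → phenotypes Rh+, Rh-.
Combining independently: O+, O-, A+, A-, B+, B-, AB+, AB-.

O+, O-, A+, A-, B+, B-, AB+, AB-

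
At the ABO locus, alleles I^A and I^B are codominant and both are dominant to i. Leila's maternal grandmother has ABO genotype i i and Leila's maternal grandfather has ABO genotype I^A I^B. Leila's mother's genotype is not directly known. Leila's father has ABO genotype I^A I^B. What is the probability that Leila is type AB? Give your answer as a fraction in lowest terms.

1/4

Leila's mother's ABO genotype from i i × I^A I^B: 1/2 I^A i, 1/2 I^B i.
Crossing each possibility with the father I^A I^B and summing P(type AB): 1/2·1/4 + 1/2·1/4 = 1/4.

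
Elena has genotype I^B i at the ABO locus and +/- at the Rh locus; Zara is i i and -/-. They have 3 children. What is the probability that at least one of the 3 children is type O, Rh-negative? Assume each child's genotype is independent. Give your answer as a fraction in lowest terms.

ABO cross I^B i × i i → 1/2 O, 1/2 B.
Rh cross +/- × -/- → 1/2 Rh+, 1/2 Rh-; so P(type O, Rh-negative) = 1/2 × 1/2 = 1/4 per child.
P(none) = (3/4)^3 = 27/64; P(at least one) = 1 − 27/64 = 37/64.

37/64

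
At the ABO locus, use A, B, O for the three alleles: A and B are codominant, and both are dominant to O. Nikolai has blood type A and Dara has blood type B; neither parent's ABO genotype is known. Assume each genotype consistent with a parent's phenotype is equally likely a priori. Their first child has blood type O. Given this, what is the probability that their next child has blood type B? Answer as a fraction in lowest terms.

1/4

Possible genotypes: Nikolai ∈ {AA, AO}; Dara ∈ {BB, BO}.
Weight each parental genotype pair by prior × P(type-O child):
  AO × BO: posterior weight 1; P(next child type B) = 1/4.
Weighted sum = 1/4.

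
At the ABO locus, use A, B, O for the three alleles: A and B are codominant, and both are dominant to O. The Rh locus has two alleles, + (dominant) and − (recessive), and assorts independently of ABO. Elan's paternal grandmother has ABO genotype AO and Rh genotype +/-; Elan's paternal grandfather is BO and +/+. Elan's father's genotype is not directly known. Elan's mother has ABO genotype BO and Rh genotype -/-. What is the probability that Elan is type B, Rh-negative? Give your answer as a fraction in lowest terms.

1/8

Elan's father's ABO genotype from AO × BO: 1/4 AB, 1/4 AO, 1/4 BO, 1/4 OO.
Crossing each possibility with the mother BO and summing P(type B): 1/4·1/2 + 1/4·1/4 + 1/4·3/4 + 1/4·1/2 = 1/2.
Similarly for Rh via the father's Rh distribution: P(Rh-) = 1/4.
Independent loci: 1/2 × 1/4 = 1/8.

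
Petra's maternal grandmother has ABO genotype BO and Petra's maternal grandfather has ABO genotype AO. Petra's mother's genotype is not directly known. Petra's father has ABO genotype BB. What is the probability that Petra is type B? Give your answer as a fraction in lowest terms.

Petra's mother's ABO genotype from BO × AO: 1/4 AB, 1/4 AO, 1/4 BO, 1/4 OO.
Crossing each possibility with the father BB and summing P(type B): 1/4·1/2 + 1/4·1/2 + 1/4·1 + 1/4·1 = 3/4.

3/4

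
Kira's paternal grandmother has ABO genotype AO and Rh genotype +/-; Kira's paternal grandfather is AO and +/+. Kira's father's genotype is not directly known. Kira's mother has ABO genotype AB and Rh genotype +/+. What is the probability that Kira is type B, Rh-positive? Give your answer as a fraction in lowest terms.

1/4

Kira's father's ABO genotype from AO × AO: 1/4 AA, 1/2 AO, 1/4 OO.
Crossing each possibility with the mother AB and summing P(type B): 1/4·0 + 1/2·1/4 + 1/4·1/2 = 1/4.
Similarly for Rh via the father's Rh distribution: P(Rh+) = 1.
Independent loci: 1/4 × 1 = 1/4.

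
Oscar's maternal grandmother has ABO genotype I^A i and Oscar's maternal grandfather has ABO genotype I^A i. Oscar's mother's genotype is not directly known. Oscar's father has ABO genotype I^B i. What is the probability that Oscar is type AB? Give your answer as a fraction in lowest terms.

1/4

Oscar's mother's ABO genotype from I^A i × I^A i: 1/4 I^A I^A, 1/2 I^A i, 1/4 i i.
Crossing each possibility with the father I^B i and summing P(type AB): 1/4·1/2 + 1/2·1/4 + 1/4·0 = 1/4.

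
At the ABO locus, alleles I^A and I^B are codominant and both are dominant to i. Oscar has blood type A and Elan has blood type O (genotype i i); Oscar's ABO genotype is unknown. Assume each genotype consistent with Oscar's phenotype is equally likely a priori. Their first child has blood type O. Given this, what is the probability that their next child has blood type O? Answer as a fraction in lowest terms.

Possible genotypes: Oscar ∈ {I^A I^A, I^A i}; Elan ∈ {i i}.
Weight each parental genotype pair by prior × P(type-O child):
  I^A i × i i: posterior weight 1; P(next child type O) = 1/2.
Weighted sum = 1/2.

1/2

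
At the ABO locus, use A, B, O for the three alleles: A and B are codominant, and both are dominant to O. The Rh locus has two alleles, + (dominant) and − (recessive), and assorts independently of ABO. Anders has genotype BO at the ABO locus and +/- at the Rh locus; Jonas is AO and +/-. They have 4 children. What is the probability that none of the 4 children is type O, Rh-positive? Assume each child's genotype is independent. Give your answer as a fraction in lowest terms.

28561/65536

ABO cross BO × AO → 1/4 O, 1/4 A, 1/4 B, 1/4 AB.
Rh cross +/- × +/- → 3/4 Rh+, 1/4 Rh-; so P(type O, Rh-positive) = 1/4 × 3/4 = 3/16 per child.
P(not type O, Rh-positive) = 13/16 for one child; (13/16)^4 = 28561/65536.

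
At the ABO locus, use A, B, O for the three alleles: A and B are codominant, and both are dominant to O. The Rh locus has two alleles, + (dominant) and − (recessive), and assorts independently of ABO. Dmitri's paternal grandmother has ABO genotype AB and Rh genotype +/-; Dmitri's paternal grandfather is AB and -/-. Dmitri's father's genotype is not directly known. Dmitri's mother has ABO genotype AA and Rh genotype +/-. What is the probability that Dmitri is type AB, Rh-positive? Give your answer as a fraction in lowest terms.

Dmitri's father's ABO genotype from AB × AB: 1/4 AA, 1/2 AB, 1/4 BB.
Crossing each possibility with the mother AA and summing P(type AB): 1/4·0 + 1/2·1/2 + 1/4·1 = 1/2.
Similarly for Rh via the father's Rh distribution: P(Rh+) = 5/8.
Independent loci: 1/2 × 5/8 = 5/16.

5/16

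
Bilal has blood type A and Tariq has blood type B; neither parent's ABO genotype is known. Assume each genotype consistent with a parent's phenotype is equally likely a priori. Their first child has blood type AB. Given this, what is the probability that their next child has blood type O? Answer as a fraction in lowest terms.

1/36

Possible genotypes: Bilal ∈ {I^A I^A, I^A i}; Tariq ∈ {I^B I^B, I^B i}.
Weight each parental genotype pair by prior × P(type-AB child):
  I^A I^A × I^B I^B: posterior weight 4/9; P(next child type O) = 0.
  I^A I^A × I^B i: posterior weight 2/9; P(next child type O) = 0.
  I^A i × I^B I^B: posterior weight 2/9; P(next child type O) = 0.
  I^A i × I^B i: posterior weight 1/9; P(next child type O) = 1/4.
Weighted sum = 1/36.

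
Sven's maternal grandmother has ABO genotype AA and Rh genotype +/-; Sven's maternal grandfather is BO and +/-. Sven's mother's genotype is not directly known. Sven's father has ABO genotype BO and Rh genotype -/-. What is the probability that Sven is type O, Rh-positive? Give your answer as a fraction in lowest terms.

1/16

Sven's mother's ABO genotype from AA × BO: 1/2 AB, 1/2 AO.
Crossing each possibility with the father BO and summing P(type O): 1/2·0 + 1/2·1/4 = 1/8.
Similarly for Rh via the mother's Rh distribution: P(Rh+) = 1/2.
Independent loci: 1/8 × 1/2 = 1/16.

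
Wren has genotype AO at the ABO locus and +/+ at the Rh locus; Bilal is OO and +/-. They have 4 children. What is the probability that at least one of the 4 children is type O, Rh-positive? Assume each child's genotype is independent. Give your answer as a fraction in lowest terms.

ABO cross AO × OO → 1/2 O, 1/2 A.
Rh cross +/+ × +/- → 1 Rh+; so P(type O, Rh-positive) = 1/2 × 1 = 1/2 per child.
P(none) = (1/2)^4 = 1/16; P(at least one) = 1 − 1/16 = 15/16.

15/16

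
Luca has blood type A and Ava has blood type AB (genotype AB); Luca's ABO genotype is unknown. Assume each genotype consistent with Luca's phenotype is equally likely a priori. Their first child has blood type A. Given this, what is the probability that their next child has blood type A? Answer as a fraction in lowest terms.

Possible genotypes: Luca ∈ {AA, AO}; Ava ∈ {AB}.
Weight each parental genotype pair by prior × P(type-A child):
  AA × AB: posterior weight 1/2; P(next child type A) = 1/2.
  AO × AB: posterior weight 1/2; P(next child type A) = 1/2.
Weighted sum = 1/2.

1/2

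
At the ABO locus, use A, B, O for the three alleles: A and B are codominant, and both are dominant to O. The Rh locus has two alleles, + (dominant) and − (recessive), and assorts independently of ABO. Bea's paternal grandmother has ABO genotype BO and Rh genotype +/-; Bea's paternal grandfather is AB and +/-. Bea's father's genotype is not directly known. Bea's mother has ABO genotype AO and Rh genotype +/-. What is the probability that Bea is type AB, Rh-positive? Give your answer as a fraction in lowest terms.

Bea's father's ABO genotype from BO × AB: 1/4 AB, 1/4 AO, 1/4 BB, 1/4 BO.
Crossing each possibility with the mother AO and summing P(type AB): 1/4·1/4 + 1/4·0 + 1/4·1/2 + 1/4·1/4 = 1/4.
Similarly for Rh via the father's Rh distribution: P(Rh+) = 3/4.
Independent loci: 1/4 × 3/4 = 3/16.

3/16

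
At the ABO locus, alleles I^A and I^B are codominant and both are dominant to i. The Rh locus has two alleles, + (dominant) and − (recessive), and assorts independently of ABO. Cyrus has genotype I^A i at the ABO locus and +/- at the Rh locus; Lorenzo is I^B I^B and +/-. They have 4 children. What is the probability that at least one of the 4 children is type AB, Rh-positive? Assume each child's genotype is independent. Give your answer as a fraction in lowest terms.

3471/4096

ABO cross I^A i × I^B I^B → 1/2 B, 1/2 AB.
Rh cross +/- × +/- → 3/4 Rh+, 1/4 Rh-; so P(type AB, Rh-positive) = 1/2 × 3/4 = 3/8 per child.
P(none) = (5/8)^4 = 625/4096; P(at least one) = 1 − 625/4096 = 3471/4096.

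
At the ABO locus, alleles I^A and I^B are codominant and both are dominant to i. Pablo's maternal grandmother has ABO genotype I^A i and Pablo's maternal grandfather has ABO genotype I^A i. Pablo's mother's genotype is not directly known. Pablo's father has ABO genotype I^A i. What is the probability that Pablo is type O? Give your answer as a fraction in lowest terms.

1/4

Pablo's mother's ABO genotype from I^A i × I^A i: 1/4 I^A I^A, 1/2 I^A i, 1/4 i i.
Crossing each possibility with the father I^A i and summing P(type O): 1/4·0 + 1/2·1/4 + 1/4·1/2 = 1/4.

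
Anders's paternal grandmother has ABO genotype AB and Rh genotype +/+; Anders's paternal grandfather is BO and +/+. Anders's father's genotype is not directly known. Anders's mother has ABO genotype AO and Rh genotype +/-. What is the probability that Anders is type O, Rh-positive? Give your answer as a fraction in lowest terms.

1/8

Anders's father's ABO genotype from AB × BO: 1/4 AB, 1/4 AO, 1/4 BB, 1/4 BO.
Crossing each possibility with the mother AO and summing P(type O): 1/4·0 + 1/4·1/4 + 1/4·0 + 1/4·1/4 = 1/8.
Similarly for Rh via the father's Rh distribution: P(Rh+) = 1.
Independent loci: 1/8 × 1 = 1/8.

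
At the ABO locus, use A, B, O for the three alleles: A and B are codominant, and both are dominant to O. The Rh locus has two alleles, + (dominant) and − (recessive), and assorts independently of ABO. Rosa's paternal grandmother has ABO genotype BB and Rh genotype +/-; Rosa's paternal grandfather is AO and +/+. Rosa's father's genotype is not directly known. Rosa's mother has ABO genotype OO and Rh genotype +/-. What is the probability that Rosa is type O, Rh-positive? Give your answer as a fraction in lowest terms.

7/32

Rosa's father's ABO genotype from BB × AO: 1/2 AB, 1/2 BO.
Crossing each possibility with the mother OO and summing P(type O): 1/2·0 + 1/2·1/2 = 1/4.
Similarly for Rh via the father's Rh distribution: P(Rh+) = 7/8.
Independent loci: 1/4 × 7/8 = 7/32.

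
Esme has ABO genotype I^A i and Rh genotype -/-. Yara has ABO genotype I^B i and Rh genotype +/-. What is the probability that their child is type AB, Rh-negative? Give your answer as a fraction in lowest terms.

ABO cross I^A i × I^B i → offspring phenotypes: 1/4 O, 1/4 A, 1/4 B, 1/4 AB.
Rh cross -/- × +/- → 1/2 Rh+, 1/2 Rh-.
Independent loci: P(type AB, Rh-negative) = 1/4 × 1/2 = 1/8.

1/8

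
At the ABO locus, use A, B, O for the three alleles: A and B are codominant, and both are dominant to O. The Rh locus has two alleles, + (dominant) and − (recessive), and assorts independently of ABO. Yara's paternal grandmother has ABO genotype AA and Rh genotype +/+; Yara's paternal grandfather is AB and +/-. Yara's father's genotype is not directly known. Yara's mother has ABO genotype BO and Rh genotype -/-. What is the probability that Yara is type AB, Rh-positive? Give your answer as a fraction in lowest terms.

9/32

Yara's father's ABO genotype from AA × AB: 1/2 AA, 1/2 AB.
Crossing each possibility with the mother BO and summing P(type AB): 1/2·1/2 + 1/2·1/4 = 3/8.
Similarly for Rh via the father's Rh distribution: P(Rh+) = 3/4.
Independent loci: 3/8 × 3/4 = 9/32.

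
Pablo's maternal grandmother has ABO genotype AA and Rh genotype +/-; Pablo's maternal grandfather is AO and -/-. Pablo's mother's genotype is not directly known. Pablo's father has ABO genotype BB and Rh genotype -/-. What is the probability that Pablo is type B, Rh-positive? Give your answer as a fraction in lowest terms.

1/16

Pablo's mother's ABO genotype from AA × AO: 1/2 AA, 1/2 AO.
Crossing each possibility with the father BB and summing P(type B): 1/2·0 + 1/2·1/2 = 1/4.
Similarly for Rh via the mother's Rh distribution: P(Rh+) = 1/4.
Independent loci: 1/4 × 1/4 = 1/16.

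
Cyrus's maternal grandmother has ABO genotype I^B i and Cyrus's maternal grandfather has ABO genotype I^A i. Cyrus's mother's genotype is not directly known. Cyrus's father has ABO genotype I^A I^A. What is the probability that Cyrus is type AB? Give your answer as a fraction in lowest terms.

Cyrus's mother's ABO genotype from I^B i × I^A i: 1/4 I^A I^B, 1/4 I^A i, 1/4 I^B i, 1/4 i i.
Crossing each possibility with the father I^A I^A and summing P(type AB): 1/4·1/2 + 1/4·0 + 1/4·1/2 + 1/4·0 = 1/4.

1/4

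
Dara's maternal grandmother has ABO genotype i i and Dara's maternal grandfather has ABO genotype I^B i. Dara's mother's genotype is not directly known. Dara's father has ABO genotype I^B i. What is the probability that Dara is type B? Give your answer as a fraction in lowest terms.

Dara's mother's ABO genotype from i i × I^B i: 1/2 I^B i, 1/2 i i.
Crossing each possibility with the father I^B i and summing P(type B): 1/2·3/4 + 1/2·1/2 = 5/8.

5/8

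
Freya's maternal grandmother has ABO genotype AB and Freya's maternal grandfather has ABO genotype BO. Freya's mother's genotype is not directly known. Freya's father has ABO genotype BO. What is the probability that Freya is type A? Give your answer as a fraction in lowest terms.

Freya's mother's ABO genotype from AB × BO: 1/4 AB, 1/4 AO, 1/4 BB, 1/4 BO.
Crossing each possibility with the father BO and summing P(type A): 1/4·1/4 + 1/4·1/4 + 1/4·0 + 1/4·0 = 1/8.

1/8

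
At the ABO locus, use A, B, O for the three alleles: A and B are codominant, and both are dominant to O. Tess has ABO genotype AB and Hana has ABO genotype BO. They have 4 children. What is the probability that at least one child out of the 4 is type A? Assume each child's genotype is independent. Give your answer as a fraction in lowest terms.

ABO cross AB × BO → 1/4 A, 1/2 B, 1/4 AB.
So P(type A) = 1/4 per child.
P(none) = (3/4)^4 = 81/256; P(at least one) = 1 − 81/256 = 175/256.

175/256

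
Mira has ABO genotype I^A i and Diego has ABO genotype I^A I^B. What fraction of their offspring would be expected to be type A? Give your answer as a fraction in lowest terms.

1/2

ABO cross I^A i × I^A I^B → offspring phenotypes: 1/2 A, 1/4 B, 1/4 AB.
So P(type A) = 1/2.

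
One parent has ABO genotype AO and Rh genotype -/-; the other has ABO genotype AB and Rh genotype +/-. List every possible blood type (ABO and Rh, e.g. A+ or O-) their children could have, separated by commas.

A+, A-, B+, B-, AB+, AB-

Gametes from AO × AB give offspring ABO genotypes AA, AB, AO, BO, i.e. phenotypes A, B, AB.
Rh cross -/- × +/- → phenotypes Rh+, Rh-.
Combining independently: A+, A-, B+, B-, AB+, AB-.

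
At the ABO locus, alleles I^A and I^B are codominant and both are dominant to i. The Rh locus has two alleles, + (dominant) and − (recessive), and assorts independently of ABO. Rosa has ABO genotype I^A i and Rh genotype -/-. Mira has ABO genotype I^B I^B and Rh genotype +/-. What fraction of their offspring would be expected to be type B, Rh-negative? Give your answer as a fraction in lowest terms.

ABO cross I^A i × I^B I^B → offspring phenotypes: 1/2 B, 1/2 AB.
Rh cross -/- × +/- → 1/2 Rh+, 1/2 Rh-.
Independent loci: P(type B, Rh-negative) = 1/2 × 1/2 = 1/4.

1/4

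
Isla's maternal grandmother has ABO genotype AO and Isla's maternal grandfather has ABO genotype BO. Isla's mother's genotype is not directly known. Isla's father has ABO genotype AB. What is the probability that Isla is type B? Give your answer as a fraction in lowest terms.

3/8

Isla's mother's ABO genotype from AO × BO: 1/4 AB, 1/4 AO, 1/4 BO, 1/4 OO.
Crossing each possibility with the father AB and summing P(type B): 1/4·1/4 + 1/4·1/4 + 1/4·1/2 + 1/4·1/2 = 3/8.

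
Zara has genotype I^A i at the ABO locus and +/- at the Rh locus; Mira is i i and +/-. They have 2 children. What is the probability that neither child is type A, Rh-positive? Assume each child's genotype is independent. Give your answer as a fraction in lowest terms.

ABO cross I^A i × i i → 1/2 O, 1/2 A.
Rh cross +/- × +/- → 3/4 Rh+, 1/4 Rh-; so P(type A, Rh-positive) = 1/2 × 3/4 = 3/8 per child.
P(not type A, Rh-positive) = 5/8 for one child; (5/8)^2 = 25/64.

25/64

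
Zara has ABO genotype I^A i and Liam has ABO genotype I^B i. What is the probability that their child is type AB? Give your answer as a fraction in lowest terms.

1/4

ABO cross I^A i × I^B i → offspring phenotypes: 1/4 O, 1/4 A, 1/4 B, 1/4 AB.
So P(type AB) = 1/4.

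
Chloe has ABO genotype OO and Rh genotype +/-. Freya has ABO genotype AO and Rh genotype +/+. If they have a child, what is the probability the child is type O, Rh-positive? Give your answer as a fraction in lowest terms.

ABO cross OO × AO → offspring phenotypes: 1/2 O, 1/2 A.
Rh cross +/- × +/+ → 1 Rh+.
Independent loci: P(type O, Rh-positive) = 1/2 × 1 = 1/2.

1/2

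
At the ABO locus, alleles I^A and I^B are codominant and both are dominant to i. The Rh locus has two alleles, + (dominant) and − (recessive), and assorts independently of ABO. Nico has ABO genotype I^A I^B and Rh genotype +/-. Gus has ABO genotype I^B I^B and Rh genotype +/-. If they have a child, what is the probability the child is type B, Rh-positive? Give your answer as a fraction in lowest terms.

3/8

ABO cross I^A I^B × I^B I^B → offspring phenotypes: 1/2 B, 1/2 AB.
Rh cross +/- × +/- → 3/4 Rh+, 1/4 Rh-.
Independent loci: P(type B, Rh-positive) = 1/2 × 3/4 = 3/8.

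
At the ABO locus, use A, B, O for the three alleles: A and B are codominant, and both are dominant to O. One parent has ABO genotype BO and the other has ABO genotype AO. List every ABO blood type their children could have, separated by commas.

Gametes from BO × AO give offspring ABO genotypes AB, AO, BO, OO, i.e. phenotypes O, A, B, AB.

O, A, B, AB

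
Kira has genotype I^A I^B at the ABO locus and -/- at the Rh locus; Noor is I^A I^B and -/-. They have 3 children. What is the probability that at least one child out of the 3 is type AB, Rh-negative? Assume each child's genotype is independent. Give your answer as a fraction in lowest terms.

ABO cross I^A I^B × I^A I^B → 1/4 A, 1/4 B, 1/2 AB.
Rh cross -/- × -/- → 1 Rh-; so P(type AB, Rh-negative) = 1/2 × 1 = 1/2 per child.
P(none) = (1/2)^3 = 1/8; P(at least one) = 1 − 1/8 = 7/8.

7/8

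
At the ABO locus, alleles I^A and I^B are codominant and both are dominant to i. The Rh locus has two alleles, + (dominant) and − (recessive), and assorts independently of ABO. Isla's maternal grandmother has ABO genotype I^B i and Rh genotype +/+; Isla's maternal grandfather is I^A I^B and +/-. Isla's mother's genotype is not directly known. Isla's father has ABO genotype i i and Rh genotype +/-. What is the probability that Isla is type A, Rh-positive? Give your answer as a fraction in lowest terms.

Isla's mother's ABO genotype from I^B i × I^A I^B: 1/4 I^A I^B, 1/4 I^A i, 1/4 I^B I^B, 1/4 I^B i.
Crossing each possibility with the father i i and summing P(type A): 1/4·1/2 + 1/4·1/2 + 1/4·0 + 1/4·0 = 1/4.
Similarly for Rh via the mother's Rh distribution: P(Rh+) = 7/8.
Independent loci: 1/4 × 7/8 = 7/32.

7/32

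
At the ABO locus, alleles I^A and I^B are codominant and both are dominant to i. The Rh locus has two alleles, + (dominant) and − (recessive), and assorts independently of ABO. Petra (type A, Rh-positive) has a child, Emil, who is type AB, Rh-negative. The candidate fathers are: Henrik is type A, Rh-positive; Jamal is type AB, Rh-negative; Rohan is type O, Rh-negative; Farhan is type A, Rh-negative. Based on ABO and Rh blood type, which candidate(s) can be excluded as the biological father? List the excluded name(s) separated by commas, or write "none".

Henrik, Rohan, Farhan

A candidate is excluded only if no genotype consistent with his phenotype could produce a type AB, Rh-negative child with a type A, Rh-positive mother.
Henrik (type A, Rh+): no genotype consistent with that phenotype can produce a type-AB Rh- child with a type-A mother.
Rohan (type O, Rh-): no genotype consistent with that phenotype can produce a type-AB Rh- child with a type-A mother.
Farhan (type A, Rh-): no genotype consistent with that phenotype can produce a type-AB Rh- child with a type-A mother.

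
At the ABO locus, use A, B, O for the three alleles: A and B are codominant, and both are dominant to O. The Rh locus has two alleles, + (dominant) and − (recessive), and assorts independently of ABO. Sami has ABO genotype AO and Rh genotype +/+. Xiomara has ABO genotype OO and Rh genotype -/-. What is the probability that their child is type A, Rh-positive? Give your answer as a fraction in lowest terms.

ABO cross AO × OO → offspring phenotypes: 1/2 O, 1/2 A.
Rh cross +/+ × -/- → 1 Rh+.
Independent loci: P(type A, Rh-positive) = 1/2 × 1 = 1/2.

1/2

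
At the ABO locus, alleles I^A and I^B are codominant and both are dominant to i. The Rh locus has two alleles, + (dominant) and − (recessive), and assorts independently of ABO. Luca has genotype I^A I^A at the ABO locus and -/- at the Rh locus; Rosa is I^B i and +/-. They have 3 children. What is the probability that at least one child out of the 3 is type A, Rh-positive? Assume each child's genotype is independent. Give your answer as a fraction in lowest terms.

37/64

ABO cross I^A I^A × I^B i → 1/2 A, 1/2 AB.
Rh cross -/- × +/- → 1/2 Rh+, 1/2 Rh-; so P(type A, Rh-positive) = 1/2 × 1/2 = 1/4 per child.
P(none) = (3/4)^3 = 27/64; P(at least one) = 1 − 27/64 = 37/64.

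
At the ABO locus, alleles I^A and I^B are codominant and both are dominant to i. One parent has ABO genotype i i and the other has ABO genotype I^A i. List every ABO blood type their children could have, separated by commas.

O, A

Gametes from i i × I^A i give offspring ABO genotypes I^A i, i i, i.e. phenotypes O, A.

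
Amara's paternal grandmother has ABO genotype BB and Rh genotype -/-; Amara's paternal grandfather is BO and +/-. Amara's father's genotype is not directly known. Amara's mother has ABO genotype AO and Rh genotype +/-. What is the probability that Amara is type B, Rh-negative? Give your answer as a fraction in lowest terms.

Amara's father's ABO genotype from BB × BO: 1/2 BB, 1/2 BO.
Crossing each possibility with the mother AO and summing P(type B): 1/2·1/2 + 1/2·1/4 = 3/8.
Similarly for Rh via the father's Rh distribution: P(Rh-) = 3/8.
Independent loci: 3/8 × 3/8 = 9/64.

9/64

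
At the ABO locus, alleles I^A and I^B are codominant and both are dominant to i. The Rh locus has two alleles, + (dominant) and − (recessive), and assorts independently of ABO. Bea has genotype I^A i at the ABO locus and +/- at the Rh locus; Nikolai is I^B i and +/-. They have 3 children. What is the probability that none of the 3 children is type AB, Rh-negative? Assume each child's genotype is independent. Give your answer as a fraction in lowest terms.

ABO cross I^A i × I^B i → 1/4 O, 1/4 A, 1/4 B, 1/4 AB.
Rh cross +/- × +/- → 3/4 Rh+, 1/4 Rh-; so P(type AB, Rh-negative) = 1/4 × 1/4 = 1/16 per child.
P(not type AB, Rh-negative) = 15/16 for one child; (15/16)^3 = 3375/4096.

3375/4096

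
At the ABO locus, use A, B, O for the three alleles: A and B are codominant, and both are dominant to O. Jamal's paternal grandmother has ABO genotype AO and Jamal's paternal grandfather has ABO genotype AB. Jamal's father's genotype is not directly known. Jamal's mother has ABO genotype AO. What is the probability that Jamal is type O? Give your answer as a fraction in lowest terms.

Jamal's father's ABO genotype from AO × AB: 1/4 AA, 1/4 AB, 1/4 AO, 1/4 BO.
Crossing each possibility with the mother AO and summing P(type O): 1/4·0 + 1/4·0 + 1/4·1/4 + 1/4·1/4 = 1/8.

1/8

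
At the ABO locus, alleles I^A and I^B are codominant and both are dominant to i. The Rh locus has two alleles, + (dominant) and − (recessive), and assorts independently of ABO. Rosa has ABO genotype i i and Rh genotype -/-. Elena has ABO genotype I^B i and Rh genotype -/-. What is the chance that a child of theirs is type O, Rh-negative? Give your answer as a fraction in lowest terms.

1/2

ABO cross i i × I^B i → offspring phenotypes: 1/2 O, 1/2 B.
Rh cross -/- × -/- → 1 Rh-.
Independent loci: P(type O, Rh-negative) = 1/2 × 1 = 1/2.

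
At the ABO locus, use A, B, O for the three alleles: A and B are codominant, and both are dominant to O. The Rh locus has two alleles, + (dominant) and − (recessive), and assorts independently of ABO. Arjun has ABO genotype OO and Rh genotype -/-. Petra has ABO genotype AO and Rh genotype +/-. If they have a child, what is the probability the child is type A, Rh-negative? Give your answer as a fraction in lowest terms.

1/4

ABO cross OO × AO → offspring phenotypes: 1/2 O, 1/2 A.
Rh cross -/- × +/- → 1/2 Rh+, 1/2 Rh-.
Independent loci: P(type A, Rh-negative) = 1/2 × 1/2 = 1/4.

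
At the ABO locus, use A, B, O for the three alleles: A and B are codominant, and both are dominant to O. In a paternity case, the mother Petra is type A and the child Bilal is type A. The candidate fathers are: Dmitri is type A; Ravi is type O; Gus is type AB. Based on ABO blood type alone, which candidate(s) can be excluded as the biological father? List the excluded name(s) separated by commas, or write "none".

A candidate is excluded only if no genotype consistent with his phenotype could produce a type A child with a type A mother.
Every candidate has at least one consistent genotype combination, so none can be excluded.

none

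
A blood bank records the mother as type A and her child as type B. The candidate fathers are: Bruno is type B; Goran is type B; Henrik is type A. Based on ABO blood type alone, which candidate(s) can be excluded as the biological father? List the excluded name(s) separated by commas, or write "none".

A candidate is excluded only if no genotype consistent with his phenotype could produce a type B child with a type A mother.
Henrik (type A): no genotype consistent with that phenotype can produce a type-B child with a type-A mother.

Henrik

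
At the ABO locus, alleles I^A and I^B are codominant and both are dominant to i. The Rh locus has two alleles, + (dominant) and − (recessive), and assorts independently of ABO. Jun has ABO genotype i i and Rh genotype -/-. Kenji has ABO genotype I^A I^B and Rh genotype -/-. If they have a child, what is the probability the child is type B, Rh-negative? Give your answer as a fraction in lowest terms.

1/2

ABO cross i i × I^A I^B → offspring phenotypes: 1/2 A, 1/2 B.
Rh cross -/- × -/- → 1 Rh-.
Independent loci: P(type B, Rh-negative) = 1/2 × 1 = 1/2.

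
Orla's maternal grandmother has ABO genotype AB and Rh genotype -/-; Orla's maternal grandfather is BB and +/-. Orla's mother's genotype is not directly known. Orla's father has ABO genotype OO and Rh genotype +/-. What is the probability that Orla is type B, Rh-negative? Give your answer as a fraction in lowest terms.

9/32

Orla's mother's ABO genotype from AB × BB: 1/2 AB, 1/2 BB.
Crossing each possibility with the father OO and summing P(type B): 1/2·1/2 + 1/2·1 = 3/4.
Similarly for Rh via the mother's Rh distribution: P(Rh-) = 3/8.
Independent loci: 3/4 × 3/8 = 9/32.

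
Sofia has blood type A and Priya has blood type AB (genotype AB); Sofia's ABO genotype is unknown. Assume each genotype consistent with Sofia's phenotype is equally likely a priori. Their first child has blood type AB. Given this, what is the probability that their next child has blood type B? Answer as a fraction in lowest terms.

Possible genotypes: Sofia ∈ {AA, AO}; Priya ∈ {AB}.
Weight each parental genotype pair by prior × P(type-AB child):
  AA × AB: posterior weight 2/3; P(next child type B) = 0.
  AO × AB: posterior weight 1/3; P(next child type B) = 1/4.
Weighted sum = 1/12.

1/12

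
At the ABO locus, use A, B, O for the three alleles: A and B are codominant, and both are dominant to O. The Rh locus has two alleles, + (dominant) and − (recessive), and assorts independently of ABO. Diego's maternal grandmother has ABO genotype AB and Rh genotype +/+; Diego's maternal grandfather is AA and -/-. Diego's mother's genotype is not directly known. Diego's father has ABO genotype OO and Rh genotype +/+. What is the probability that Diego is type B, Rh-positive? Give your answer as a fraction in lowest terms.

Diego's mother's ABO genotype from AB × AA: 1/2 AA, 1/2 AB.
Crossing each possibility with the father OO and summing P(type B): 1/2·0 + 1/2·1/2 = 1/4.
Similarly for Rh via the mother's Rh distribution: P(Rh+) = 1.
Independent loci: 1/4 × 1 = 1/4.

1/4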